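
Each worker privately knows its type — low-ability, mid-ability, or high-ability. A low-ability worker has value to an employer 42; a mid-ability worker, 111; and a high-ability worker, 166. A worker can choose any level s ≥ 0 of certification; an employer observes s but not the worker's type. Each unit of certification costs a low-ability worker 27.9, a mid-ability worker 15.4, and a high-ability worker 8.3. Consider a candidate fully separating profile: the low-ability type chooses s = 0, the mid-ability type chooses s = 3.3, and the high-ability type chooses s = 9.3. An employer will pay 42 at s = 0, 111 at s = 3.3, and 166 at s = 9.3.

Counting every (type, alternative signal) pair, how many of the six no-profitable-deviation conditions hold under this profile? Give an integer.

6

Low-ability (own payoff 42): to s=3.3 gives 111 − 27.9×3.3 = 18.93 → no gain ✓; to s=9.3 gives 166 − 27.9×9.3 = -93.47 → no gain ✓.
Mid-ability (own payoff 111 − 15.4×3.3 = 60.18): to s=0 gives 42 → no gain ✓; to s=9.3 gives 166 − 15.4×9.3 = 22.78 → no gain ✓.
High-ability (own payoff 166 − 8.3×9.3 = 88.81): to s=0 gives 42 → no gain ✓; to s=3.3 gives 111 − 8.3×3.3 = 83.61 → no gain ✓.
6 of the 6 constraints hold; this profile is a separating equilibrium.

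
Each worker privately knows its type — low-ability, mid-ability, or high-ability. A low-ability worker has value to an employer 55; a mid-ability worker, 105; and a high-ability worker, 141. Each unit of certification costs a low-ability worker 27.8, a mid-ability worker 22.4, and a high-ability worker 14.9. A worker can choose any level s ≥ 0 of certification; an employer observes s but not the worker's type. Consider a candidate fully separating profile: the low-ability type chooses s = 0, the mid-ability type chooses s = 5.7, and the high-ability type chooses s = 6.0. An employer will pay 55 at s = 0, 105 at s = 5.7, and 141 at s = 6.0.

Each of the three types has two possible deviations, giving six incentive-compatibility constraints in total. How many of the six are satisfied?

3

Low-ability (own payoff 55): to s=5.7 gives 105 − 27.8×5.7 = -53.46 → no gain ✓; to s=6.0 gives 141 − 27.8×6.0 = -25.8 → no gain ✓.
High-ability (own payoff 141 − 14.9×6.0 = 51.6): to s=0 gives 55 → profitable ✗; to s=5.7 gives 105 − 14.9×5.7 = 20.07 → no gain ✓.
Mid-ability (own payoff 105 − 22.4×5.7 = -22.68): to s=0 gives 55 → profitable ✗; to s=6.0 gives 141 − 22.4×6.0 = 6.6 → profitable ✗.
3 of the 6 constraints hold; not an equilibrium.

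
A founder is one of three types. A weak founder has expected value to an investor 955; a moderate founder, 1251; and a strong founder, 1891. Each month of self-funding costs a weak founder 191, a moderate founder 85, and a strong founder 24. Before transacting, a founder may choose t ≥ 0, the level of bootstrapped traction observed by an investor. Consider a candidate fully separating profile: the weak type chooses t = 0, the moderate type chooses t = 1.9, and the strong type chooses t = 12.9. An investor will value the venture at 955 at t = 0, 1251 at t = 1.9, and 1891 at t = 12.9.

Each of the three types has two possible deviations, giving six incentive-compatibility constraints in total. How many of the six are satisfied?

Moderate (own payoff 1251 − 85×1.9 = 1089.5): to t=0 gives 955 → no gain ✓; to t=12.9 gives 1891 − 85×12.9 = 794.5 → no gain ✓.
Strong (own payoff 1891 − 24×12.9 = 1581.4): to t=0 gives 955 → no gain ✓; to t=1.9 gives 1251 − 24×1.9 = 1205.4 → no gain ✓.
Weak (own payoff 955): to t=1.9 gives 1251 − 191×1.9 = 888.1 → no gain ✓; to t=12.9 gives 1891 − 191×12.9 = -572.9 → no gain ✓.
6 of the 6 constraints hold; this profile is a separating equilibrium.

6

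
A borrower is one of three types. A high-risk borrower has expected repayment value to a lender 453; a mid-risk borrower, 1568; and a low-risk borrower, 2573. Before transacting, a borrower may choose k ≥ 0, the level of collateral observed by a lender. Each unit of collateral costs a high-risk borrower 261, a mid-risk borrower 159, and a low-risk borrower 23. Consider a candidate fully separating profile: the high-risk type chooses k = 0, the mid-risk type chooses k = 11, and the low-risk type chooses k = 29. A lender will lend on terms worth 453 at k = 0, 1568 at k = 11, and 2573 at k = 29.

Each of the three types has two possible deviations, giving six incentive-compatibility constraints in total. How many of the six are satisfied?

Low-risk (own payoff 2573 − 23×29 = 1906): to k=0 gives 453 → no gain ✓; to k=11 gives 1568 − 23×11 = 1315 → no gain ✓.
Mid-risk (own payoff 1568 − 159×11 = -181): to k=0 gives 453 → profitable ✗; to k=29 gives 2573 − 159×29 = -2038 → no gain ✓.
High-risk (own payoff 453): to k=11 gives 1568 − 261×11 = -1303 → no gain ✓; to k=29 gives 2573 − 261×29 = -4996 → no gain ✓.
5 of the 6 constraints hold; not an equilibrium.

5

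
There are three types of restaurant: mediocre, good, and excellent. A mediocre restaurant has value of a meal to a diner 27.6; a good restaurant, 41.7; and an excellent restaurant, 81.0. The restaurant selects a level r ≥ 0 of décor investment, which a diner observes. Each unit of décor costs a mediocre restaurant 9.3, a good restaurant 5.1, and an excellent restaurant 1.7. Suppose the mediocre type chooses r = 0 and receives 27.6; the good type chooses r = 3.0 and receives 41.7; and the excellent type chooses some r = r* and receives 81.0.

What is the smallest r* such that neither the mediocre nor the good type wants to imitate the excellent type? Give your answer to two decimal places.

10.71

Good type (on-path payoff 41.7 − 5.1×3.0 = 26.4) won't mimic when 26.4 ≥ 81.0 − 5.1·r*, i.e. r* ≥ 10.71.
Mediocre type (on-path payoff 27.6) won't mimic when 27.6 ≥ 81.0 − 9.3·r*, i.e. r* ≥ 5.74.
Both must hold, so r* = max(5.74, 10.71) = 10.71. The good type's constraint binds.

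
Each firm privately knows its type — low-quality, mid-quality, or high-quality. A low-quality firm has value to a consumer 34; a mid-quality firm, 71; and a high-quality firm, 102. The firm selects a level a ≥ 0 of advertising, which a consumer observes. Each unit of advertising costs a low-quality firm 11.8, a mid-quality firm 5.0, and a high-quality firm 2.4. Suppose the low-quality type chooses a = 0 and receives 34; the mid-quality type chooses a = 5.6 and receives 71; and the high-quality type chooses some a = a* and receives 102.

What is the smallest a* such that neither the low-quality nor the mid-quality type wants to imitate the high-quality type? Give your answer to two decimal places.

11.80

Mid-quality type (on-path payoff 71 − 5.0×5.6 = 43) won't mimic when 43 ≥ 102 − 5.0·a*, i.e. a* ≥ 11.80.
Low-quality type (on-path payoff 34) won't mimic when 34 ≥ 102 − 11.8·a*, i.e. a* ≥ 5.76.
Both must hold, so a* = max(5.76, 11.80) = 11.80. The mid-quality type's constraint binds.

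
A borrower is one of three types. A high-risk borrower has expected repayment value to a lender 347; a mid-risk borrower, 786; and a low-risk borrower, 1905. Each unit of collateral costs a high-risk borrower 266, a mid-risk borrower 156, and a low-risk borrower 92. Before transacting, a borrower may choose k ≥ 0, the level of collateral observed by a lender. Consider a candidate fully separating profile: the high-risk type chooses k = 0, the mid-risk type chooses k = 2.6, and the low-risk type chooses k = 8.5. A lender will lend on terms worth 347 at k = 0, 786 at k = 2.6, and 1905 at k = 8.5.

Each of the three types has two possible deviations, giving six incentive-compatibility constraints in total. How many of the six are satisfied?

5

High-risk (own payoff 347): to k=2.6 gives 786 − 266×2.6 = 94.4 → no gain ✓; to k=8.5 gives 1905 − 266×8.5 = -356 → no gain ✓.
Low-risk (own payoff 1905 − 92×8.5 = 1123): to k=0 gives 347 → no gain ✓; to k=2.6 gives 786 − 92×2.6 = 546.8 → no gain ✓.
Mid-risk (own payoff 786 − 156×2.6 = 380.4): to k=0 gives 347 → no gain ✓; to k=8.5 gives 1905 − 156×8.5 = 579 → profitable ✗.
5 of the 6 constraints hold; not an equilibrium.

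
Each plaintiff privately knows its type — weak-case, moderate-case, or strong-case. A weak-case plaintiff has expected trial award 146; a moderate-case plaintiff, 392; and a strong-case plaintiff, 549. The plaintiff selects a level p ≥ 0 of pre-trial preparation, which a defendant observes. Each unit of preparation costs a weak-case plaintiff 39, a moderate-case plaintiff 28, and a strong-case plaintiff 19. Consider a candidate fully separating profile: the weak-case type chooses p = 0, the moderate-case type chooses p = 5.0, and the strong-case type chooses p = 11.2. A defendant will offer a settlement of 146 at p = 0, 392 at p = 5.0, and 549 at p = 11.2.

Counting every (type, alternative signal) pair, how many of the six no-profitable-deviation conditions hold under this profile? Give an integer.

5

Weak-case (own payoff 146): to p=5.0 gives 392 − 39×5.0 = 197 → profitable ✗; to p=11.2 gives 549 − 39×11.2 = 112.2 → no gain ✓.
Moderate-case (own payoff 392 − 28×5.0 = 252): to p=0 gives 146 → no gain ✓; to p=11.2 gives 549 − 28×11.2 = 235.4 → no gain ✓.
Strong-case (own payoff 549 − 19×11.2 = 336.2): to p=0 gives 146 → no gain ✓; to p=5.0 gives 392 − 19×5.0 = 297 → no gain ✓.
5 of the 6 constraints hold; not an equilibrium.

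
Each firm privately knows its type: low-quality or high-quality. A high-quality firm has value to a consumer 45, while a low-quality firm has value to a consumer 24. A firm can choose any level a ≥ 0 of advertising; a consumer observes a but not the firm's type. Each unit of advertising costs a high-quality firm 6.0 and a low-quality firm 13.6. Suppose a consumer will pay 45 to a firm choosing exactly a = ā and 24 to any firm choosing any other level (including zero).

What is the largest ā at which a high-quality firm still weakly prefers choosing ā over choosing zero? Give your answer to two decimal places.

Choosing ā yields the high-quality type 45 − 6.0·ā; choosing zero yields 24.
The high-quality type is indifferent at 45 − 6.0·ā = 24, i.e. ā = (45 − 24) / 6.0 = 3.50.
For any ā above 3.50 the high-quality type would rather pool at zero, so separation collapses.

3.50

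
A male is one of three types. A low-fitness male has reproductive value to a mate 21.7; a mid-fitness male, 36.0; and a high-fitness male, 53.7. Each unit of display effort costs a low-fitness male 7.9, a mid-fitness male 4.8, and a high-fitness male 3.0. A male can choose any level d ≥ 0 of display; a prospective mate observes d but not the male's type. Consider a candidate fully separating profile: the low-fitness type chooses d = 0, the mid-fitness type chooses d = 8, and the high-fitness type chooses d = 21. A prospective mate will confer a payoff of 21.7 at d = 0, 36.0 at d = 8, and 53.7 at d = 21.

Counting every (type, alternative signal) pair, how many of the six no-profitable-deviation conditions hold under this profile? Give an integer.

Low-fitness (own payoff 21.7): to d=8 gives 36.0 − 7.9×8 = -27.2 → no gain ✓; to d=21 gives 53.7 − 7.9×21 = -112.2 → no gain ✓.
High-fitness (own payoff 53.7 − 3.0×21 = -9.3): to d=0 gives 21.7 → profitable ✗; to d=8 gives 36.0 − 3.0×8 = 12 → profitable ✗.
Mid-fitness (own payoff 36.0 − 4.8×8 = -2.4): to d=0 gives 21.7 → profitable ✗; to d=21 gives 53.7 − 4.8×21 = -47.1 → no gain ✓.
3 of the 6 constraints hold; not an equilibrium.

3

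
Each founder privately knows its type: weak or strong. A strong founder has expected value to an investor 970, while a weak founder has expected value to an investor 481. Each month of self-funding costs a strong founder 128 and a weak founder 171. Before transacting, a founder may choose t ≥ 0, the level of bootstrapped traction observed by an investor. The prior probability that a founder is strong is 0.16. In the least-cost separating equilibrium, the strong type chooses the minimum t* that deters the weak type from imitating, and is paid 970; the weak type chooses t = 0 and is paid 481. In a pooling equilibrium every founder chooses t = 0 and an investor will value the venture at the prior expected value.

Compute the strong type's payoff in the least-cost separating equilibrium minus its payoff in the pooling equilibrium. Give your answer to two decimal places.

Least-cost separating signal: t* solves 481 = 970 − 171·t*, so t* = (970 − 481)/171 ≈ 2.8596.
Strong type's separating payoff: 970 − 128 × t* = 970 − 128 × (970 − 481)/171 = 970 − 62592/171 ≈ 603.9649.
Pooling payoff: 0.16 × 970 + 0.84 × 481 = 559.24.
Difference: 603.9649 − 559.24 = 44.7249, i.e. 44.72 to two decimal places.
The strong type prefers to separate.

44.72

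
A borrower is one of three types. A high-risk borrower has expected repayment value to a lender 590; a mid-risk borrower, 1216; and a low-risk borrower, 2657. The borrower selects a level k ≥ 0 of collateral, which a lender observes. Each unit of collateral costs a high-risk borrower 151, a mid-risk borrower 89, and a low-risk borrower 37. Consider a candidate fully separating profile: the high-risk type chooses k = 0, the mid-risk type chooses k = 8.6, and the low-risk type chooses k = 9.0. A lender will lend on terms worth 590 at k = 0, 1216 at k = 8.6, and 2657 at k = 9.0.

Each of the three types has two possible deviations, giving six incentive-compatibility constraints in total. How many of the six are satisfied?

3

Low-risk (own payoff 2657 − 37×9.0 = 2324): to k=0 gives 590 → no gain ✓; to k=8.6 gives 1216 − 37×8.6 = 897.8 → no gain ✓.
Mid-risk (own payoff 1216 − 89×8.6 = 450.6): to k=0 gives 590 → profitable ✗; to k=9.0 gives 2657 − 89×9.0 = 1856 → profitable ✗.
High-risk (own payoff 590): to k=8.6 gives 1216 − 151×8.6 = -82.6 → no gain ✓; to k=9.0 gives 2657 − 151×9.0 = 1298 → profitable ✗.
3 of the 6 constraints hold; not an equilibrium.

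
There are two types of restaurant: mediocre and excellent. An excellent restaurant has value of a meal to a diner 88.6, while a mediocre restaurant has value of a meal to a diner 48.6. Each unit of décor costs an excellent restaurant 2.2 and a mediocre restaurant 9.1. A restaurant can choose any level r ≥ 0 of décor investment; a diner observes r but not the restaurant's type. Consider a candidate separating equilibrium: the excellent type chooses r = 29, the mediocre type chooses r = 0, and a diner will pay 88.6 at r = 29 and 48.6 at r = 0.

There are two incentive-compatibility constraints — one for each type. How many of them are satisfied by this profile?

1

Excellent type: signal → 88.6 − 2.2 × 29 = 24.8; deviate to 0 → 48.6. IC fails (24.8 < 48.6).
Mediocre type: stay at 0 → 48.6; mimic → 88.6 − 9.1 × 29 = -175.3. IC holds (48.6 ≥ -175.3).
1 of 2 constraints hold, so this profile is not an equilibrium.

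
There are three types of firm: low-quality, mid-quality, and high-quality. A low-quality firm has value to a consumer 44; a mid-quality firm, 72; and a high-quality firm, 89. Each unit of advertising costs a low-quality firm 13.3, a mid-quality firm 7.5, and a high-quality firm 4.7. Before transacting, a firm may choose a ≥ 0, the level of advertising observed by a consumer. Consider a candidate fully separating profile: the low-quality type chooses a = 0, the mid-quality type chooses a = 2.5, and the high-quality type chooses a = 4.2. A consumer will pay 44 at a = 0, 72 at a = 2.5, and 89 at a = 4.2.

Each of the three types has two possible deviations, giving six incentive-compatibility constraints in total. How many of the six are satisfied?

Mid-quality (own payoff 72 − 7.5×2.5 = 53.25): to a=0 gives 44 → no gain ✓; to a=4.2 gives 89 − 7.5×4.2 = 57.5 → profitable ✗.
Low-quality (own payoff 44): to a=2.5 gives 72 − 13.3×2.5 = 38.75 → no gain ✓; to a=4.2 gives 89 − 13.3×4.2 = 33.14 → no gain ✓.
High-quality (own payoff 89 − 4.7×4.2 = 69.26): to a=0 gives 44 → no gain ✓; to a=2.5 gives 72 − 4.7×2.5 = 60.25 → no gain ✓.
5 of the 6 constraints hold; not an equilibrium.

5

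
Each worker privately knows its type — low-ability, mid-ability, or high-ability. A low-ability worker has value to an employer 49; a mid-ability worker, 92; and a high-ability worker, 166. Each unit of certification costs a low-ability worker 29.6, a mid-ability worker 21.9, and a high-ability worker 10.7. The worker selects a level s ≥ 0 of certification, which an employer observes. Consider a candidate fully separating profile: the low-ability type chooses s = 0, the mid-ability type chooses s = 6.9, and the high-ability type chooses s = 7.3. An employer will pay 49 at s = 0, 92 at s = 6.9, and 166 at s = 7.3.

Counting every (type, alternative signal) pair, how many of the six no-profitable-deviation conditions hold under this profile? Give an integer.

4

High-ability (own payoff 166 − 10.7×7.3 = 87.89): to s=0 gives 49 → no gain ✓; to s=6.9 gives 92 − 10.7×6.9 = 18.17 → no gain ✓.
Low-ability (own payoff 49): to s=6.9 gives 92 − 29.6×6.9 = -112.24 → no gain ✓; to s=7.3 gives 166 − 29.6×7.3 = -50.08 → no gain ✓.
Mid-ability (own payoff 92 − 21.9×6.9 = -59.11): to s=0 gives 49 → profitable ✗; to s=7.3 gives 166 − 21.9×7.3 = 6.13 → profitable ✗.
4 of the 6 constraints hold; not an equilibrium.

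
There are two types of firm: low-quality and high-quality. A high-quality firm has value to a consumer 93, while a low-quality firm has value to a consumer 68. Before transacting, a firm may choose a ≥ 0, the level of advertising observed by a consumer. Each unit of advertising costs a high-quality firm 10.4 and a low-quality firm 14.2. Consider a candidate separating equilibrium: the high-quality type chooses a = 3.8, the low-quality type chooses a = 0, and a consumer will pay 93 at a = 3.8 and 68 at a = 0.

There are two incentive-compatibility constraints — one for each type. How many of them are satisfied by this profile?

1

High-quality type: signal → 93 − 10.4 × 3.8 = 53.48; deviate to 0 → 68. IC fails (53.48 < 68).
Low-quality type: stay at 0 → 68; mimic → 93 − 14.2 × 3.8 = 39.04. IC holds (68 ≥ 39.04).
1 of 2 constraints hold, so this profile is not an equilibrium.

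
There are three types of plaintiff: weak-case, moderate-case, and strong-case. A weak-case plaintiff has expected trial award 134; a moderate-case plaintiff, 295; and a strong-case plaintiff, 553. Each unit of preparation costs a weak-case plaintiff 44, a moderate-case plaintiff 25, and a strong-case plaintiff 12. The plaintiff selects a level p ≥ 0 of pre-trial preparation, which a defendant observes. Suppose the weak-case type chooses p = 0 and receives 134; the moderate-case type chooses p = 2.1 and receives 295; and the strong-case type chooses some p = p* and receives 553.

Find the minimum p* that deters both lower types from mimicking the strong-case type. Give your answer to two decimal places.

12.42

Moderate-case type (on-path payoff 295 − 25×2.1 = 242.5) won't mimic when 242.5 ≥ 553 − 25·p*, i.e. p* ≥ 12.42.
Weak-case type (on-path payoff 134) won't mimic when 134 ≥ 553 − 44·p*, i.e. p* ≥ 9.52.
Both must hold, so p* = max(9.52, 12.42) = 12.42. The moderate-case type's constraint binds.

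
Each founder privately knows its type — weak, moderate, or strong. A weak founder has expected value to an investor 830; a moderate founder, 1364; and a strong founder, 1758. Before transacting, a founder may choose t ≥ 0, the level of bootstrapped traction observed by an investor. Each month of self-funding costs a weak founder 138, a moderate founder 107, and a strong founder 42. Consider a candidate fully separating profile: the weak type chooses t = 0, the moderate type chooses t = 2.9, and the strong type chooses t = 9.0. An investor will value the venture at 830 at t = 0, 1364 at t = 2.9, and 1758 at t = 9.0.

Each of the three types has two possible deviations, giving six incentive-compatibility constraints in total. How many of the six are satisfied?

5

Weak (own payoff 830): to t=2.9 gives 1364 − 138×2.9 = 963.8 → profitable ✗; to t=9.0 gives 1758 − 138×9.0 = 516 → no gain ✓.
Moderate (own payoff 1364 − 107×2.9 = 1053.7): to t=0 gives 830 → no gain ✓; to t=9.0 gives 1758 − 107×9.0 = 795 → no gain ✓.
Strong (own payoff 1758 − 42×9.0 = 1380): to t=0 gives 830 → no gain ✓; to t=2.9 gives 1364 − 42×2.9 = 1242.2 → no gain ✓.
5 of the 6 constraints hold; not an equilibrium.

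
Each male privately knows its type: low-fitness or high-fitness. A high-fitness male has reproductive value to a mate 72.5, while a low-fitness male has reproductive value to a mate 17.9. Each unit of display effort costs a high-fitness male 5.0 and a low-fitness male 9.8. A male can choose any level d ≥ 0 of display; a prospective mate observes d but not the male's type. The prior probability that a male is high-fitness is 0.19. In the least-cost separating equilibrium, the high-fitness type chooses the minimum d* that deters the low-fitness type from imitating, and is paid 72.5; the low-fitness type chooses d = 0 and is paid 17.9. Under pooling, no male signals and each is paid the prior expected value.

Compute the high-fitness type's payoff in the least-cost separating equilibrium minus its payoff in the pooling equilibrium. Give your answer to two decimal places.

16.37

Least-cost separating signal: d* solves 17.9 = 72.5 − 9.8·d*, so d* = (72.5 − 17.9)/9.8 ≈ 5.5714.
High-fitness type's separating payoff: 72.5 − 5.0 × d* = 72.5 − 5.0 × (72.5 − 17.9)/9.8 = 72.5 − 273/9.8 ≈ 44.6429.
Pooling payoff: 0.19 × 72.5 + 0.81 × 17.9 = 28.274.
Difference: 44.6429 − 28.274 = 16.3689, i.e. 16.37 to two decimal places.
The high-fitness type prefers to separate.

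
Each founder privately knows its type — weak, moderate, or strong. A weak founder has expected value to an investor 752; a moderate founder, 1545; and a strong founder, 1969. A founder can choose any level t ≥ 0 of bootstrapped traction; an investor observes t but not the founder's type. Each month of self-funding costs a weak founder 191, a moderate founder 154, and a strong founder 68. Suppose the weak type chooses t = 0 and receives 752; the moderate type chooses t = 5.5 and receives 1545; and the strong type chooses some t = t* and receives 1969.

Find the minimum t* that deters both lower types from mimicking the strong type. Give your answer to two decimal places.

Weak type (on-path payoff 752) won't mimic when 752 ≥ 1969 − 191·t*, i.e. t* ≥ 6.37.
Moderate type (on-path payoff 1545 − 154×5.5 = 698) won't mimic when 698 ≥ 1969 − 154·t*, i.e. t* ≥ 8.25.
Both must hold, so t* = max(6.37, 8.25) = 8.25. The moderate type's constraint binds.

8.25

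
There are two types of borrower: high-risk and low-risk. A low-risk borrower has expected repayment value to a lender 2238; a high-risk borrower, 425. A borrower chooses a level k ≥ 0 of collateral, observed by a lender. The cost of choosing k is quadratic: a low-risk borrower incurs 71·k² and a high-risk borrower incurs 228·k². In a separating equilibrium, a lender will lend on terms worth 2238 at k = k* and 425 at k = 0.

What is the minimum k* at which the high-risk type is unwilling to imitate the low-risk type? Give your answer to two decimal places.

The high-risk type at k = 0 receives 425; imitating at k* yields 2238 − 228·k*².
Indifference: 425 = 2238 − 228·k*², so k*² = (2238 − 425) / 228 ≈ 7.9518.
k* = √7.9518 ≈ 2.82.

2.82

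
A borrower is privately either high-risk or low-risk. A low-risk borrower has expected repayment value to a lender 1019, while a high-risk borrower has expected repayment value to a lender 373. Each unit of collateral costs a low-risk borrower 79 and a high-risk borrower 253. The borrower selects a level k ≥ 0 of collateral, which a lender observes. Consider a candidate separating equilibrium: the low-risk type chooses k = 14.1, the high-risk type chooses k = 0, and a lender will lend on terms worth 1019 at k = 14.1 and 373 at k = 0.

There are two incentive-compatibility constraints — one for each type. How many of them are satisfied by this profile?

High-risk type: stay at 0 → 373; mimic → 1019 − 253 × 14.1 = -2548.3. IC holds (373 ≥ -2548.3).
Low-risk type: signal → 1019 − 79 × 14.1 = -94.9; deviate to 0 → 373. IC fails (-94.9 < 373).
1 of 2 constraints hold, so this profile is not an equilibrium.

1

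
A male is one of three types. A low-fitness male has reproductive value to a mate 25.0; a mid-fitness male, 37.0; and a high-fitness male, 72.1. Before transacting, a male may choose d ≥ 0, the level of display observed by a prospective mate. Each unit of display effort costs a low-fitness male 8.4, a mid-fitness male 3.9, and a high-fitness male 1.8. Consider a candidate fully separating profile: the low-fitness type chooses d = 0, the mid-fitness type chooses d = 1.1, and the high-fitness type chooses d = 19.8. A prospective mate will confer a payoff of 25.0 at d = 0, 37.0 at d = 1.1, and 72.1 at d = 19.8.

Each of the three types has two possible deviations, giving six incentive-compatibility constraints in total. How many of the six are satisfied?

5

Low-fitness (own payoff 25.0): to d=1.1 gives 37.0 − 8.4×1.1 = 27.76 → profitable ✗; to d=19.8 gives 72.1 − 8.4×19.8 = -94.22 → no gain ✓.
High-fitness (own payoff 72.1 − 1.8×19.8 = 36.46): to d=0 gives 25.0 → no gain ✓; to d=1.1 gives 37.0 − 1.8×1.1 = 35.02 → no gain ✓.
Mid-fitness (own payoff 37.0 − 3.9×1.1 = 32.71): to d=0 gives 25.0 → no gain ✓; to d=19.8 gives 72.1 − 3.9×19.8 = -5.12 → no gain ✓.
5 of the 6 constraints hold; not an equilibrium.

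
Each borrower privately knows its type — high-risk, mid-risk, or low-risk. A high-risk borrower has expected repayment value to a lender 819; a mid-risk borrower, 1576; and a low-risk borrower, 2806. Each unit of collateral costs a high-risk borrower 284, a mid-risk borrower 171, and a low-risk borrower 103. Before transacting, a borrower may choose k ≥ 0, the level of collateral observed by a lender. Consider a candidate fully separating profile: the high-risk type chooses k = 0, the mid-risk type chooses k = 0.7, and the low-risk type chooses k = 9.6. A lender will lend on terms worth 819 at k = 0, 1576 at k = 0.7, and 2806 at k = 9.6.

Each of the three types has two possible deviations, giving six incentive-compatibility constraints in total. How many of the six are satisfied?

Mid-risk (own payoff 1576 − 171×0.7 = 1456.3): to k=0 gives 819 → no gain ✓; to k=9.6 gives 2806 − 171×9.6 = 1164.4 → no gain ✓.
Low-risk (own payoff 2806 − 103×9.6 = 1817.2): to k=0 gives 819 → no gain ✓; to k=0.7 gives 1576 − 103×0.7 = 1503.9 → no gain ✓.
High-risk (own payoff 819): to k=0.7 gives 1576 − 284×0.7 = 1377.2 → profitable ✗; to k=9.6 gives 2806 − 284×9.6 = 79.6 → no gain ✓.
5 of the 6 constraints hold; not an equilibrium.

5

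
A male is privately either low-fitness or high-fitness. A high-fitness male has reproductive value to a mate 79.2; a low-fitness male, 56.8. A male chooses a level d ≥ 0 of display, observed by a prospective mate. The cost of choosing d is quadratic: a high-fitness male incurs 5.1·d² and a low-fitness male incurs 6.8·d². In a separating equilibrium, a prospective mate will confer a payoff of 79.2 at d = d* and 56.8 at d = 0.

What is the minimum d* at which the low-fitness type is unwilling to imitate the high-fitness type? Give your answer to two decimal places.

1.81

The low-fitness type at d = 0 receives 56.8; imitating at d* yields 79.2 − 6.8·d*².
Indifference: 56.8 = 79.2 − 6.8·d*², so d*² = (79.2 − 56.8) / 6.8 ≈ 3.2941.
d* = √3.2941 ≈ 1.81.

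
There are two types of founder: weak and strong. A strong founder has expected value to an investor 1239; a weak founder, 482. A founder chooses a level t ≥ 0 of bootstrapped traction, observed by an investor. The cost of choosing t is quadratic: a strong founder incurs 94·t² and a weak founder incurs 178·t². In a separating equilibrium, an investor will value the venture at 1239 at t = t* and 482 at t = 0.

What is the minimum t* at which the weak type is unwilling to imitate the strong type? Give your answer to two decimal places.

2.06

The weak type at t = 0 receives 482; imitating at t* yields 1239 − 178·t*².
Indifference: 482 = 1239 − 178·t*², so t*² = (1239 − 482) / 178 ≈ 4.2528.
t* = √4.2528 ≈ 2.06.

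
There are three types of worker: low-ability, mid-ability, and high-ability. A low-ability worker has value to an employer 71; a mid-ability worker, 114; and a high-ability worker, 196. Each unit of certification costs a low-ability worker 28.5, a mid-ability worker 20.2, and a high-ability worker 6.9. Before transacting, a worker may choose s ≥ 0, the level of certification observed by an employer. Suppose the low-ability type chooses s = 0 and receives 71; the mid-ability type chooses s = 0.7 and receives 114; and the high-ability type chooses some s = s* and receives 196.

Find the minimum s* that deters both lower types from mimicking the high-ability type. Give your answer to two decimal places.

4.76

Mid-ability type (on-path payoff 114 − 20.2×0.7 = 99.86) won't mimic when 99.86 ≥ 196 − 20.2·s*, i.e. s* ≥ 4.76.
Low-ability type (on-path payoff 71) won't mimic when 71 ≥ 196 − 28.5·s*, i.e. s* ≥ 4.39.
Both must hold, so s* = max(4.39, 4.76) = 4.76. The mid-ability type's constraint binds.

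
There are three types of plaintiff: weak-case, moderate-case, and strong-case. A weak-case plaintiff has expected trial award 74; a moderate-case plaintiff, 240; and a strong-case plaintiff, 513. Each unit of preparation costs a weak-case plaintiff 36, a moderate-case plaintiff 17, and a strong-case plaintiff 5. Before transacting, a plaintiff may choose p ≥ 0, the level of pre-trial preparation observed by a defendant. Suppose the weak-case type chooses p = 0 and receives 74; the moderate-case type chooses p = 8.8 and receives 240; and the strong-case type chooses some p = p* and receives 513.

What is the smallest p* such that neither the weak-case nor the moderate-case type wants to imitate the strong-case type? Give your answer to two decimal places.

Weak-case type (on-path payoff 74) won't mimic when 74 ≥ 513 − 36·p*, i.e. p* ≥ 12.19.
Moderate-case type (on-path payoff 240 − 17×8.8 = 90.4) won't mimic when 90.4 ≥ 513 − 17·p*, i.e. p* ≥ 24.86.
Both must hold, so p* = max(12.19, 24.86) = 24.86. The moderate-case type's constraint binds.

24.86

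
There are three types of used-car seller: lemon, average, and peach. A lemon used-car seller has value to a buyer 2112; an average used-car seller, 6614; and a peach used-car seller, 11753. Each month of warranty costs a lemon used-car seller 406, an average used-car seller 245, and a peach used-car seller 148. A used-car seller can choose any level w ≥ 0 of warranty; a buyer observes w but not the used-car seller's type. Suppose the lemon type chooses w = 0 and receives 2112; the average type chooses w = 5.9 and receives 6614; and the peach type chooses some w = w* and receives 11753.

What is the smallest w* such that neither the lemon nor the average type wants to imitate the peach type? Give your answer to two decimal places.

Average type (on-path payoff 6614 − 245×5.9 = 5168.5) won't mimic when 5168.5 ≥ 11753 − 245·w*, i.e. w* ≥ 26.88.
Lemon type (on-path payoff 2112) won't mimic when 2112 ≥ 11753 − 406·w*, i.e. w* ≥ 23.75.
Both must hold, so w* = max(23.75, 26.88) = 26.88. The average type's constraint binds.

26.88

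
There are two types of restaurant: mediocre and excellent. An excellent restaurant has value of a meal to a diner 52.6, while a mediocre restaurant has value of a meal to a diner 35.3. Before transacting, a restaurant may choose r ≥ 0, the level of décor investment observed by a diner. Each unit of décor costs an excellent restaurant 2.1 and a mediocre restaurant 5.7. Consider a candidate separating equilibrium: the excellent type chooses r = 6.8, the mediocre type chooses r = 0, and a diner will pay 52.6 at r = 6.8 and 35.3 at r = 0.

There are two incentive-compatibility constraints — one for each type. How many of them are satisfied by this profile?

2

Excellent type: signal → 52.6 − 2.1 × 6.8 = 38.32; deviate to 0 → 35.3. IC holds (38.32 ≥ 35.3).
Mediocre type: stay at 0 → 35.3; mimic → 52.6 − 5.7 × 6.8 = 13.84. IC holds (35.3 ≥ 13.84).
2 of 2 constraints hold, so this is a separating equilibrium.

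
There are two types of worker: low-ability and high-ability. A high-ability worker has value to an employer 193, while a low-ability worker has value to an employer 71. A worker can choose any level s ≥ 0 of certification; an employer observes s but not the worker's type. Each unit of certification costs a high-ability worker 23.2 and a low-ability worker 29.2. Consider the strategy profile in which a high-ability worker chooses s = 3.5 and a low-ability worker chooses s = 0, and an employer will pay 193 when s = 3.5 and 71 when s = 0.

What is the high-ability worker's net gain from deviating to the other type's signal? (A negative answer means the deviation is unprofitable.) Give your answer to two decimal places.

-40.80

Playing s = 3.5 the high-ability worker receives 193 − 23.2 × 3.5 = 111.8.
Deviating to s = 0 yields 71 instead.
Gain from deviating: 71 − 111.8 = -40.80.
The gain is negative, so the high-ability type's incentive-compatibility constraint is satisfied.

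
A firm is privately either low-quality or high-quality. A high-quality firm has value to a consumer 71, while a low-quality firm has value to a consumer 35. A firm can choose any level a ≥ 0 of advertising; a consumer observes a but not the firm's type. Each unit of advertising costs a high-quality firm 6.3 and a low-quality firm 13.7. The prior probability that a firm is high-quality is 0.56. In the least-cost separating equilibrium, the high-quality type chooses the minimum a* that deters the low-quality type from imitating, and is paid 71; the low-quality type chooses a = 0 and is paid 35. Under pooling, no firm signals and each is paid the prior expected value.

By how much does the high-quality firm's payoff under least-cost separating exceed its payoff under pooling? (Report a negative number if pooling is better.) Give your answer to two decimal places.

-0.71

Least-cost separating signal: a* solves 35 = 71 − 13.7·a*, so a* = (71 − 35)/13.7 ≈ 2.6277.
High-quality type's separating payoff: 71 − 6.3 × a* = 71 − 6.3 × (71 − 35)/13.7 = 71 − 226.8/13.7 ≈ 54.4453.
Pooling payoff: 0.56 × 71 + 0.44 × 35 = 55.16.
Difference: 54.4453 − 55.16 = -0.7147, i.e. -0.71 to two decimal places.
The high-quality type would prefer the pooling outcome.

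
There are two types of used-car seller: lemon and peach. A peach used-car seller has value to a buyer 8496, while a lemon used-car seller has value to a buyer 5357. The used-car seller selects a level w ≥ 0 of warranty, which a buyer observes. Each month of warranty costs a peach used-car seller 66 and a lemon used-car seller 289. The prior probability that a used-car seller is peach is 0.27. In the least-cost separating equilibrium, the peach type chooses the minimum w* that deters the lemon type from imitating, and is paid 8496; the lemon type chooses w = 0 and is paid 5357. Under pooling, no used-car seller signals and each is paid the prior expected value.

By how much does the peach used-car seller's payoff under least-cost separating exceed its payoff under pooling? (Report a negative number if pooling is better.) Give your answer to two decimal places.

1574.60

Least-cost separating signal: w* solves 5357 = 8496 − 289·w*, so w* = (8496 − 5357)/289 ≈ 10.8616.
Peach type's separating payoff: 8496 − 66 × w* = 8496 − 66 × (8496 − 5357)/289 = 8496 − 207174/289 ≈ 7779.1349.
Pooling payoff: 0.27 × 8496 + 0.73 × 5357 = 6204.53.
Difference: 7779.1349 − 6204.53 = 1574.6049, i.e. 1574.60 to two decimal places.
The peach type prefers to separate.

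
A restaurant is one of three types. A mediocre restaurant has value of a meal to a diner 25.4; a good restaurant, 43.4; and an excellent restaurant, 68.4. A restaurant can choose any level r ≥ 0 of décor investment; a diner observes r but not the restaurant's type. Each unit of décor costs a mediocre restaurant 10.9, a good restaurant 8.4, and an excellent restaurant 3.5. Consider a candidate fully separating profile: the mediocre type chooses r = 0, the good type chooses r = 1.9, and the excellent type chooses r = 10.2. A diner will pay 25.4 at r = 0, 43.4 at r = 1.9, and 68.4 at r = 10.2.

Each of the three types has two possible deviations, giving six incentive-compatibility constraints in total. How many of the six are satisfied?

Excellent (own payoff 68.4 − 3.5×10.2 = 32.7): to r=0 gives 25.4 → no gain ✓; to r=1.9 gives 43.4 − 3.5×1.9 = 36.75 → profitable ✗.
Mediocre (own payoff 25.4): to r=1.9 gives 43.4 − 10.9×1.9 = 22.69 → no gain ✓; to r=10.2 gives 68.4 − 10.9×10.2 = -42.78 → no gain ✓.
Good (own payoff 43.4 − 8.4×1.9 = 27.44): to r=0 gives 25.4 → no gain ✓; to r=10.2 gives 68.4 − 8.4×10.2 = -17.28 → no gain ✓.
5 of the 6 constraints hold; not an equilibrium.

5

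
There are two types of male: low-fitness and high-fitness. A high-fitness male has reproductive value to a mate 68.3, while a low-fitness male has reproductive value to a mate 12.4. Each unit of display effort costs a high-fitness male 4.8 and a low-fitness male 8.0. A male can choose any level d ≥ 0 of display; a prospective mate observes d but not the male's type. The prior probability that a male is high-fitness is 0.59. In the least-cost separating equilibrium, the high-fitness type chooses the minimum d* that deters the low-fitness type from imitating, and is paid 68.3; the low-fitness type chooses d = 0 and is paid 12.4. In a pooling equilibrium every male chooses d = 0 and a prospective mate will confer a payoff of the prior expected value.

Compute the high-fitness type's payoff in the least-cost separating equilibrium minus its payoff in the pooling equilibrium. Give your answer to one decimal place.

Least-cost separating signal: d* solves 12.4 = 68.3 − 8.0·d*, so d* = (68.3 − 12.4)/8.0 = 6.9875.
High-fitness type's separating payoff: 68.3 − 4.8 × d* = 68.3 − 4.8 × (68.3 − 12.4)/8.0 = 68.3 − 268.32/8.0 = 34.76.
Pooling payoff: 0.59 × 68.3 + 0.41 × 12.4 = 45.381.
Difference: 34.76 − 45.381 = -10.621, i.e. -10.6 to one decimal place.
The high-fitness type would prefer the pooling outcome.

-10.6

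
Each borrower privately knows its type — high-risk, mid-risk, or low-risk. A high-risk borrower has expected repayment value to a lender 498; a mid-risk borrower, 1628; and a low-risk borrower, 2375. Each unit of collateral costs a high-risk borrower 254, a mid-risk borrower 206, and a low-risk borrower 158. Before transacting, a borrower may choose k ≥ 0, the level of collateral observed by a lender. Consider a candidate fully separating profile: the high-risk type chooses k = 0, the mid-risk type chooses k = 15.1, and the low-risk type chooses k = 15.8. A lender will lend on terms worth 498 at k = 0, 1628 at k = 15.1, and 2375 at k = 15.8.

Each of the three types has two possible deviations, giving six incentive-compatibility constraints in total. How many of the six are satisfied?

3

High-risk (own payoff 498): to k=15.1 gives 1628 − 254×15.1 = -2207.4 → no gain ✓; to k=15.8 gives 2375 − 254×15.8 = -1638.2 → no gain ✓.
Low-risk (own payoff 2375 − 158×15.8 = -121.4): to k=0 gives 498 → profitable ✗; to k=15.1 gives 1628 − 158×15.1 = -757.8 → no gain ✓.
Mid-risk (own payoff 1628 − 206×15.1 = -1482.6): to k=0 gives 498 → profitable ✗; to k=15.8 gives 2375 − 206×15.8 = -879.8 → profitable ✗.
3 of the 6 constraints hold; not an equilibrium.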